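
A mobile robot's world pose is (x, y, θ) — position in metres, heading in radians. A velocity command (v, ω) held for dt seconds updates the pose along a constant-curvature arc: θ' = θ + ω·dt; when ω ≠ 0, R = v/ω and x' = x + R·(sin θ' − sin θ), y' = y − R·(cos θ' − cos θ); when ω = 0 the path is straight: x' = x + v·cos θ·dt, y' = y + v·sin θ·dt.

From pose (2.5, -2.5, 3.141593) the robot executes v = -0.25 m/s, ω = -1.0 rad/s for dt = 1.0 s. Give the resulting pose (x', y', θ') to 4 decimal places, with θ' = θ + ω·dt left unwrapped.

(2.7104, -2.6149, 2.1416)

θ' = 3.1416 + -1.0·1.0 = 2.1416
R = v/ω = -0.25/-1.0 = 0.2500
x' = 2.5 + 0.2500·(sin 2.1416 − sin 3.1416) = 2.7104
y' = -2.5 − 0.2500·(cos 2.1416 − cos 3.1416) = -2.6149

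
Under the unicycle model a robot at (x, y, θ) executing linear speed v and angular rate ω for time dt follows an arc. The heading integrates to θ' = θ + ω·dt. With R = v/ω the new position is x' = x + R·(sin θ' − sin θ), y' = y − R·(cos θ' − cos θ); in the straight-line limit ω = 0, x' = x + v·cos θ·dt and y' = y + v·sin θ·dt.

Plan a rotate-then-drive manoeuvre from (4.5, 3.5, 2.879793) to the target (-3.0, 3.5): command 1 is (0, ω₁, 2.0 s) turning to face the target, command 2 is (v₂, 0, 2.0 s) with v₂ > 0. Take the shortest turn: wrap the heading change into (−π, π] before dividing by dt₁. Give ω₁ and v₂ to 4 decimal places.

heading to target = atan2(3.5−3.5, -3−4.5) = 3.1416
Δθ = wrap(3.1416 − 2.8798) = 0.2618; ω₁ = Δθ/dt₁ = 0.1309
distance = √((-3−4.5)² + (3.5−3.5)²) = 7.5000; v₂ = distance/dt₂ = 3.7500

ω₁ = 0.1309, v₂ = 3.7500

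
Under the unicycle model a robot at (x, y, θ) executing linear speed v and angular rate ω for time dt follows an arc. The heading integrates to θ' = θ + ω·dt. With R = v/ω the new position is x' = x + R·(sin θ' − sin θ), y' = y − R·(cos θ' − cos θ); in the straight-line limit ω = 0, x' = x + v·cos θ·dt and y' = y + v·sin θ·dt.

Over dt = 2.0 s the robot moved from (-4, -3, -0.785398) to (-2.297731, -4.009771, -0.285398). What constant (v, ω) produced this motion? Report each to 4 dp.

v = 1.0000, ω = 0.2500

Δθ = -0.285398 − -0.785398 = 0.500000
ω = Δθ/dt = 0.500000/2.0 = 0.2500
R = Δx/(sin θ' − sin θ) = 4.0000
v = R·ω = 4.0000·0.2500 = 1.0000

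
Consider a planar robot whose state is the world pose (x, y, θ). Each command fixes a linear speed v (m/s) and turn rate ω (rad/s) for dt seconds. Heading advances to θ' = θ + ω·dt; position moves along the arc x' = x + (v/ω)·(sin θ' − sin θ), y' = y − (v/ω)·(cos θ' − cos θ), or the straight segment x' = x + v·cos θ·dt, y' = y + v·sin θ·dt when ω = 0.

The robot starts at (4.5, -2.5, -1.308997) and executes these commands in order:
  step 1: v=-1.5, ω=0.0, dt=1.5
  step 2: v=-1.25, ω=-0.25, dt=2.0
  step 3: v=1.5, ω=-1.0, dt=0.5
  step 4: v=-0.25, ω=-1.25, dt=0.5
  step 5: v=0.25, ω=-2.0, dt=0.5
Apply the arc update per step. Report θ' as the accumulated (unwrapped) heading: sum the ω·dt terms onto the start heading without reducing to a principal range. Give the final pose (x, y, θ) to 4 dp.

(3.5323, 1.5874, -3.9340)

step 1: θ'=-1.3090 (straight) → pose (3.9177, -0.3267, -1.3090)
step 2: θ'=-1.8090 (R=5.0000) → pose (3.8885, 2.1472, -1.8090)
step 3: θ'=-2.3090 (R=-1.5000) → pose (3.5403, 1.4917, -2.3090)
step 4: θ'=-2.9340 (R=0.2000) → pose (3.6471, 1.5528, -2.9340)
step 5: θ'=-3.9340 (R=-0.1250) → pose (3.5323, 1.5874, -3.9340)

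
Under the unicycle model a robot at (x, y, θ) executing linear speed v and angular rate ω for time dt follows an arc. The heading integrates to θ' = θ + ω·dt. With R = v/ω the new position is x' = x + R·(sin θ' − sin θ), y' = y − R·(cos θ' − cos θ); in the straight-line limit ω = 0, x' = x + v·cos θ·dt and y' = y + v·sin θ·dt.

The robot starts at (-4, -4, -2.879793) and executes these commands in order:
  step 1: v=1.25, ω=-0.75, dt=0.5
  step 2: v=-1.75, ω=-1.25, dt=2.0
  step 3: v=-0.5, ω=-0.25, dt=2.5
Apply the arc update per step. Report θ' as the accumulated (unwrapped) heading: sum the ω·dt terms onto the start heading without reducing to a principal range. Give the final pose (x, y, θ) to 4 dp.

(-5.2732, -6.9097, -6.3798)

step 1: θ'=-3.2548 (R=-1.6667) → pose (-4.6196, -4.0461, -3.2548)
step 2: θ'=-5.7548 (R=1.4000) → pose (-4.0720, -6.6462, -5.7548)
step 3: θ'=-6.3798 (R=2.0000) → pose (-5.2732, -6.9097, -6.3798)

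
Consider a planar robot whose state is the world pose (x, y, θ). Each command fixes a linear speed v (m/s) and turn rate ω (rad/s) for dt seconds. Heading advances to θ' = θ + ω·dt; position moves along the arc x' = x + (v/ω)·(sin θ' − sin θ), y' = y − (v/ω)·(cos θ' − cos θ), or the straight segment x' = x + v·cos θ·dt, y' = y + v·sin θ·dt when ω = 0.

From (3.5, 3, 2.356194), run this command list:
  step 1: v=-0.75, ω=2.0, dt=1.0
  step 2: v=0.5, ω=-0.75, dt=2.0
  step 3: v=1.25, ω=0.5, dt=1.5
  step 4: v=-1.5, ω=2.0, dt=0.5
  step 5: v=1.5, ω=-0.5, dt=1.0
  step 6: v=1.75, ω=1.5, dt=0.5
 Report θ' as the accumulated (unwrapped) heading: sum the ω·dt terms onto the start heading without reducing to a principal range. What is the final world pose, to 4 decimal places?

(1.1764, 0.9312, 4.8562)

step 1: θ'=4.3562 (R=-0.3750) → pose (4.1166, 3.1344, 4.3562)
step 2: θ'=2.8562 (R=-0.6667) → pose (3.3041, 2.7272, 2.8562)
step 3: θ'=3.6062 (R=2.5000) → pose (1.4801, 2.5633, 3.6062)
step 4: θ'=4.6062 (R=-0.7500) → pose (1.8898, 3.1543, 4.6062)
step 5: θ'=4.1062 (R=-3.0000) → pose (1.3722, 1.7631, 4.1062)
step 6: θ'=4.8562 (R=1.1667) → pose (1.1764, 0.9312, 4.8562)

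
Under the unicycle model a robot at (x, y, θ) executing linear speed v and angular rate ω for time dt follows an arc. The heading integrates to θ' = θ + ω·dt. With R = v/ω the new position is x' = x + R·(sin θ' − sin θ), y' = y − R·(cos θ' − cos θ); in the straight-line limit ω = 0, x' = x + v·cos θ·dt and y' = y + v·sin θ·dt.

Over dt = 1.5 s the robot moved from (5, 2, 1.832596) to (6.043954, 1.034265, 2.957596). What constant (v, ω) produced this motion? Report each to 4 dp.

Δθ = 2.957596 − 1.832596 = 1.125000
ω = Δθ/dt = 1.125000/1.5 = 0.7500
R = Δx/(sin θ' − sin θ) = -1.3333
v = R·ω = -1.3333·0.7500 = -1.0000

v = -1.0000, ω = 0.7500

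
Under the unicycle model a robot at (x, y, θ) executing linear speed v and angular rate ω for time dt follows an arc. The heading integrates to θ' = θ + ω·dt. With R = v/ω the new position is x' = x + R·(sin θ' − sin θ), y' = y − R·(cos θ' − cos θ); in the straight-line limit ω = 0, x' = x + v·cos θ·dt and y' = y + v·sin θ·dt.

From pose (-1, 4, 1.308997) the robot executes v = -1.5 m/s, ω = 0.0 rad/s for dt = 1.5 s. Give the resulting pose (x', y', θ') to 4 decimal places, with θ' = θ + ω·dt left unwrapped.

(-1.5823, 1.8267, 1.3090)

θ' = 1.3090 + 0.0·1.5 = 1.3090
ω = 0 → straight: x' = -1 + -1.5·cos(1.3090)·1.5 = -1.5823
y' = 4 + -1.5·sin(1.3090)·1.5 = 1.8267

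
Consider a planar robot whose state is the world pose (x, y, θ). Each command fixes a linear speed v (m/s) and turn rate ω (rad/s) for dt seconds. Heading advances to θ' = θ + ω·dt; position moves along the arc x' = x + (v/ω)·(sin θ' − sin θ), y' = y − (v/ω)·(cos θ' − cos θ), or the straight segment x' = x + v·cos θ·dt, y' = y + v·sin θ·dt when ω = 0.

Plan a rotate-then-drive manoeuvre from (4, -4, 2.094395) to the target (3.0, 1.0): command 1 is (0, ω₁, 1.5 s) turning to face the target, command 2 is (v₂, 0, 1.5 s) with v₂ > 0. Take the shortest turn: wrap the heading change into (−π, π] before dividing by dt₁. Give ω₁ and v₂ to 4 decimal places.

ω₁ = -0.2175, v₂ = 3.3993

heading to target = atan2(1−-4, 3−4) = 1.7682
Δθ = wrap(1.7682 − 2.0944) = -0.3262; ω₁ = Δθ/dt₁ = -0.2175
distance = √((3−4)² + (1−-4)²) = 5.0990; v₂ = distance/dt₂ = 3.3993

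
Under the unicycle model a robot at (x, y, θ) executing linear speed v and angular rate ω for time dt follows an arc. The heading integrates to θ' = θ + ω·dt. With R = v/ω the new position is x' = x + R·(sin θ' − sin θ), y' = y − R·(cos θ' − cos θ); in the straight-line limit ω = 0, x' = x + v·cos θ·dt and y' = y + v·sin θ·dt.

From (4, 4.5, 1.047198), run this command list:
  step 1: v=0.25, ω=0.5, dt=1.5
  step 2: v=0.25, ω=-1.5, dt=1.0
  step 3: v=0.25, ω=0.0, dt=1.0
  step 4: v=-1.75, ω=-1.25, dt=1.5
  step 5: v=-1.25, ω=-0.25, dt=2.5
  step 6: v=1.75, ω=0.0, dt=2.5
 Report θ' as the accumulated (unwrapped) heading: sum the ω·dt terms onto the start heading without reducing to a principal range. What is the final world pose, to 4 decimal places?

(0.9780, 5.8695, -2.2028)

step 1: θ'=1.7972 (R=0.5000) → pose (4.0542, 4.8622, 1.7972)
step 2: θ'=0.2972 (R=-0.1667) → pose (4.1678, 5.0590, 0.2972)
step 3: θ'=0.2972 (straight) → pose (4.4069, 5.1322, 0.2972)
step 4: θ'=-1.5778 (R=1.4000) → pose (2.5969, 6.4807, -1.5778)
step 5: θ'=-2.2028 (R=5.0000) → pose (3.5626, 9.3994, -2.2028)
step 6: θ'=-2.2028 (straight) → pose (0.9780, 5.8695, -2.2028)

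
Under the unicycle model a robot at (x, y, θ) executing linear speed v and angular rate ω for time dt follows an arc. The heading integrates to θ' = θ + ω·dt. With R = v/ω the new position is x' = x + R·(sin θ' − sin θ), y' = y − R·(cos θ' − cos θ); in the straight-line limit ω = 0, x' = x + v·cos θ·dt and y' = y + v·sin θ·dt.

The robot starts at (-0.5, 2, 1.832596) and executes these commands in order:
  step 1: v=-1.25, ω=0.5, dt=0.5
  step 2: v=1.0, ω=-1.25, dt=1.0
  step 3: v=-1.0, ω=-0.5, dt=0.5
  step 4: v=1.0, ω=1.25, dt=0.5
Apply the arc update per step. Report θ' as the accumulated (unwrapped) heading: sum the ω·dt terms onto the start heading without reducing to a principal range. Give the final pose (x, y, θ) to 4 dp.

(-0.2304, 2.4125, 1.2076)

step 1: θ'=2.0826 (R=-2.5000) → pose (-0.2648, 1.4227, 2.0826)
step 2: θ'=0.8326 (R=-0.8000) → pose (-0.1591, 2.3528, 0.8326)
step 3: θ'=0.5826 (R=2.0000) → pose (-0.5381, 2.0287, 0.5826)
step 4: θ'=1.2076 (R=0.8000) → pose (-0.2304, 2.4125, 1.2076)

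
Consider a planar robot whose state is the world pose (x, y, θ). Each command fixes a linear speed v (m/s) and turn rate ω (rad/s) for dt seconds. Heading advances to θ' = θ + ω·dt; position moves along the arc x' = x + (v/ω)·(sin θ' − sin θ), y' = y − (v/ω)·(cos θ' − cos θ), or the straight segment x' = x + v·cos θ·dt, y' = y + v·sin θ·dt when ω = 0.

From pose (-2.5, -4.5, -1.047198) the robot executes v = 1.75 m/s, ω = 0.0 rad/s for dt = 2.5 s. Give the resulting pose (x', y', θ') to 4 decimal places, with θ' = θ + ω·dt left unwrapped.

(-0.3125, -8.2889, -1.0472)

θ' = -1.0472 + 0.0·2.5 = -1.0472
ω = 0 → straight: x' = -2.5 + 1.75·cos(-1.0472)·2.5 = -0.3125
y' = -4.5 + 1.75·sin(-1.0472)·2.5 = -8.2889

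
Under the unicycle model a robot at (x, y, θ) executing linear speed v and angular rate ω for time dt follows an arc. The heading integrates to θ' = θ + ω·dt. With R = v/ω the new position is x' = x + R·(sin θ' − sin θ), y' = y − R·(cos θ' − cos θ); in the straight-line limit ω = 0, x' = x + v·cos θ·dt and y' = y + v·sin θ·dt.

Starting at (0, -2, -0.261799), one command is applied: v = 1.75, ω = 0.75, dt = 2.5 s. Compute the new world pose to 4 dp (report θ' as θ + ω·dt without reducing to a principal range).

θ' = -0.2618 + 0.75·2.5 = 1.6132
R = v/ω = 1.75/0.75 = 2.3333
x' = 0 + 2.3333·(sin 1.6132 − sin -0.2618) = 2.9351
y' = -2 − 2.3333·(cos 1.6132 − cos -0.2618) = 0.3527

(2.9351, 0.3527, 1.6132)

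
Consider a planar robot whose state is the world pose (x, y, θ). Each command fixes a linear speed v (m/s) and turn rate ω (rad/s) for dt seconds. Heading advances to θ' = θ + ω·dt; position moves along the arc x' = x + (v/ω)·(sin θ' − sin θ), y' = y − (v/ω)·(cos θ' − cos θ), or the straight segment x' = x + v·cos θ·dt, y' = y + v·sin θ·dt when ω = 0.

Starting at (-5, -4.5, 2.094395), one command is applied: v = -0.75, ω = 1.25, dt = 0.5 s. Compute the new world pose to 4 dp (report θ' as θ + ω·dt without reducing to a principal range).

θ' = 2.0944 + 1.25·0.5 = 2.7194
R = v/ω = -0.75/1.25 = -0.6000
x' = -5 + -0.6000·(sin 2.7194 − sin 2.0944) = -4.7262
y' = -4.5 − -0.6000·(cos 2.7194 − cos 2.0944) = -4.7473

(-4.7262, -4.7473, 2.7194)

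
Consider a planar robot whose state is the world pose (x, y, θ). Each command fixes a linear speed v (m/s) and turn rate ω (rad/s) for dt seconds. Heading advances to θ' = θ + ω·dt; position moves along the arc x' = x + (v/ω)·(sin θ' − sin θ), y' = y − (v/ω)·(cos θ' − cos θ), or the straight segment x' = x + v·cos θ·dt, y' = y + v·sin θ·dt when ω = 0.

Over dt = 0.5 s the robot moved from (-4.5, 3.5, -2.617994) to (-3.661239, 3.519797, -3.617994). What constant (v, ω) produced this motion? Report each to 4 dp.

v = -1.7500, ω = -2.0000

Δθ = -3.617994 − -2.617994 = -1.000000
ω = Δθ/dt = -1.000000/0.5 = -2.0000
R = Δx/(sin θ' − sin θ) = 0.8750
v = R·ω = 0.8750·-2.0000 = -1.7500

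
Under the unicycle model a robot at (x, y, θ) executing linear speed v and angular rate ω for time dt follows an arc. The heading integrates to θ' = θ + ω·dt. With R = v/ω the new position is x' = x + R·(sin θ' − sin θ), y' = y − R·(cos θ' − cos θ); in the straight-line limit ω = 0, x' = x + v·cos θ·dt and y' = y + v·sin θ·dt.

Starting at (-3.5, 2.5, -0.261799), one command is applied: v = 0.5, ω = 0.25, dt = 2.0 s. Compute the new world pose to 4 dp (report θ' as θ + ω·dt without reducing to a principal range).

θ' = -0.2618 + 0.25·2.0 = 0.2382
R = v/ω = 0.5/0.25 = 2.0000
x' = -3.5 + 2.0000·(sin 0.2382 − sin -0.2618) = -2.5105
y' = 2.5 − 2.0000·(cos 0.2382 − cos -0.2618) = 2.4883

(-2.5105, 2.4883, 0.2382)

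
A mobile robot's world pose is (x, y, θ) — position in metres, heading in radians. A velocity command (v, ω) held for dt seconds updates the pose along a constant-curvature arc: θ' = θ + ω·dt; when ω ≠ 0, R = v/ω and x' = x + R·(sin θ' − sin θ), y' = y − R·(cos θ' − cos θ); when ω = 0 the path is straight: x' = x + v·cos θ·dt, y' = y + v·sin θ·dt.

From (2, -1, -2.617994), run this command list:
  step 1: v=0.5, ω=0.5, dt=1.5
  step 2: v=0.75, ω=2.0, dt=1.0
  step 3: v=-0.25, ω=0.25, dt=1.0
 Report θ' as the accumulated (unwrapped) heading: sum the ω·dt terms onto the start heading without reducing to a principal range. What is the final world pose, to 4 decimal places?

(1.7106, -2.1181, 0.3820)

step 1: θ'=-1.8680 (R=1.0000) → pose (1.5438, -1.5732, -1.8680)
step 2: θ'=0.1320 (R=0.3750) → pose (1.9518, -2.0547, 0.1320)
step 3: θ'=0.3820 (R=-1.0000) → pose (1.7106, -2.1181, 0.3820)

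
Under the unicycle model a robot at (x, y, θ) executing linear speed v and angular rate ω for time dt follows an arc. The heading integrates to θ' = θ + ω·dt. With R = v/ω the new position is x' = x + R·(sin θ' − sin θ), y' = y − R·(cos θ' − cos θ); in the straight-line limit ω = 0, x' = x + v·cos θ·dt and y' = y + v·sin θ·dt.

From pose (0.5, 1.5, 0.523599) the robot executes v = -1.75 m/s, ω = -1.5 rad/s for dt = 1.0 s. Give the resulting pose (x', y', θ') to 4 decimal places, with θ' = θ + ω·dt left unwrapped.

θ' = 0.5236 + -1.5·1.0 = -0.9764
R = v/ω = -1.75/-1.5 = 1.1667
x' = 0.5 + 1.1667·(sin -0.9764 − sin 0.5236) = -1.0499
y' = 1.5 − 1.1667·(cos -0.9764 − cos 0.5236) = 1.8570

(-1.0499, 1.8570, -0.9764)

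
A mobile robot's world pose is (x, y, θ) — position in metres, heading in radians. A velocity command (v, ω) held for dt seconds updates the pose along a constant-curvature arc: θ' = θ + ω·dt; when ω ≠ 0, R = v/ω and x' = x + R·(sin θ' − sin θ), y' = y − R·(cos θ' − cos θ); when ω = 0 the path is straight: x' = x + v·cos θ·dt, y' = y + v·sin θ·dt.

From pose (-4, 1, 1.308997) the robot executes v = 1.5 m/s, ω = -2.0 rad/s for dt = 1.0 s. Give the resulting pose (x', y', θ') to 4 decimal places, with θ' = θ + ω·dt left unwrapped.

(-2.7976, 1.3838, -0.6910)

θ' = 1.3090 + -2.0·1.0 = -0.6910
R = v/ω = 1.5/-2.0 = -0.7500
x' = -4 + -0.7500·(sin -0.6910 − sin 1.3090) = -2.7976
y' = 1 − -0.7500·(cos -0.6910 − cos 1.3090) = 1.3838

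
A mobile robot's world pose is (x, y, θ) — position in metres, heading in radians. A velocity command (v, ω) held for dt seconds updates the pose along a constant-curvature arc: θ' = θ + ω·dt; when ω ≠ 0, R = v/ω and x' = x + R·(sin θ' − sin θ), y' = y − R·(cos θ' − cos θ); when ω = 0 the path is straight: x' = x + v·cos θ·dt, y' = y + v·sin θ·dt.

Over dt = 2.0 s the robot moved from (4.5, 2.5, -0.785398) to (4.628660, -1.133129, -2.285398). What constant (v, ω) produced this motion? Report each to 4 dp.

v = 2.0000, ω = -0.7500

Δθ = -2.285398 − -0.785398 = -1.500000
ω = Δθ/dt = -1.500000/2.0 = -0.7500
R = −Δy/(cos θ' − cos θ) = -2.6667
v = R·ω = -2.6667·-0.7500 = 2.0000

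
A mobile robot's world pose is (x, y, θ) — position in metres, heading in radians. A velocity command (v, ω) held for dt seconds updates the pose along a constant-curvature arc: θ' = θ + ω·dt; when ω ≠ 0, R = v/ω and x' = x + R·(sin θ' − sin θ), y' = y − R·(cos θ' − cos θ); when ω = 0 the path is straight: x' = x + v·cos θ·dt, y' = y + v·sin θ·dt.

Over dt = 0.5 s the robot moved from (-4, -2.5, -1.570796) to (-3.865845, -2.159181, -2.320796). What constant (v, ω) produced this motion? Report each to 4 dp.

v = -0.7500, ω = -1.5000

Δθ = -2.320796 − -1.570796 = -0.750000
ω = Δθ/dt = -0.750000/0.5 = -1.5000
R = −Δy/(cos θ' − cos θ) = 0.5000
v = R·ω = 0.5000·-1.5000 = -0.7500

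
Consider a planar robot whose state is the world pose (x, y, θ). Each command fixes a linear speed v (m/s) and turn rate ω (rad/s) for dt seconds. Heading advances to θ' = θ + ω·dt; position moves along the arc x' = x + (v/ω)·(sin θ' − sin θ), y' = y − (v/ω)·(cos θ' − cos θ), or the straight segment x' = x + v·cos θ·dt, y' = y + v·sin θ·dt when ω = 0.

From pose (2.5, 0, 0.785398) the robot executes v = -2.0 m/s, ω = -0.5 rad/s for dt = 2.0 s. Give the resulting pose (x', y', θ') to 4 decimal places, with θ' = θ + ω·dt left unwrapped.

(-1.1803, -1.0798, -0.2146)

θ' = 0.7854 + -0.5·2.0 = -0.2146
R = v/ω = -2.0/-0.5 = 4.0000
x' = 2.5 + 4.0000·(sin -0.2146 − sin 0.7854) = -1.1803
y' = 0 − 4.0000·(cos -0.2146 − cos 0.7854) = -1.0798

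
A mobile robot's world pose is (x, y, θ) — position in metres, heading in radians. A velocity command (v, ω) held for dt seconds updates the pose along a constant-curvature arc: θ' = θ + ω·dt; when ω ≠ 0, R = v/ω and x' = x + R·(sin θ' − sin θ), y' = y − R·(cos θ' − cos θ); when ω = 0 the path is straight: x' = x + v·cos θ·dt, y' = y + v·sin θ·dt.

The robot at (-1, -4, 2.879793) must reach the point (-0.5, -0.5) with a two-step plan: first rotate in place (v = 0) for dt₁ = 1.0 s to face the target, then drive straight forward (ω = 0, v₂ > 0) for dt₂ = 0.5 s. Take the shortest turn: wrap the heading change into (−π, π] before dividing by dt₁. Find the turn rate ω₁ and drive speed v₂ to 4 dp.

ω₁ = -1.4509, v₂ = 7.0711

heading to target = atan2(-0.5−-4, -0.5−-1) = 1.4289
Δθ = wrap(1.4289 − 2.8798) = -1.4509; ω₁ = Δθ/dt₁ = -1.4509
distance = √((-0.5−-1)² + (-0.5−-4)²) = 3.5355; v₂ = distance/dt₂ = 7.0711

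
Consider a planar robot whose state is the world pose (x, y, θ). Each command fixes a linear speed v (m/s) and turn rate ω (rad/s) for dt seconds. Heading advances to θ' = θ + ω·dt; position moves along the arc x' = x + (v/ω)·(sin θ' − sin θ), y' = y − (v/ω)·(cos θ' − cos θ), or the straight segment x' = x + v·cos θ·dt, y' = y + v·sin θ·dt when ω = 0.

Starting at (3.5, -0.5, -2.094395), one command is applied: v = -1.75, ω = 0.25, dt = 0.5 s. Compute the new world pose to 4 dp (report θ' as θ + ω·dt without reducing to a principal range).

θ' = -2.0944 + 0.25·0.5 = -1.9694
R = v/ω = -1.75/0.25 = -7.0000
x' = 3.5 + -7.0000·(sin -1.9694 − sin -2.0944) = 3.8891
y' = -0.5 − -7.0000·(cos -1.9694 − cos -2.0944) = 0.2831

(3.8891, 0.2831, -1.9694)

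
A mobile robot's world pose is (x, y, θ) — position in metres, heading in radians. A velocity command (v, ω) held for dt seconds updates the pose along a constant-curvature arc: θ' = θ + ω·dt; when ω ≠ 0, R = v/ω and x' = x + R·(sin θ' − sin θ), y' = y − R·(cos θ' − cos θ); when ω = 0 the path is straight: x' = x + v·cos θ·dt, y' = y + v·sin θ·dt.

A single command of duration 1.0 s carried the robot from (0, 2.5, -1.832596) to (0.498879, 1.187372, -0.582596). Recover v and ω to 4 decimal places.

Δθ = -0.582596 − -1.832596 = 1.250000
ω = Δθ/dt = 1.250000/1.0 = 1.2500
R = −Δy/(cos θ' − cos θ) = 1.2000
v = R·ω = 1.2000·1.2500 = 1.5000

v = 1.5000, ω = 1.2500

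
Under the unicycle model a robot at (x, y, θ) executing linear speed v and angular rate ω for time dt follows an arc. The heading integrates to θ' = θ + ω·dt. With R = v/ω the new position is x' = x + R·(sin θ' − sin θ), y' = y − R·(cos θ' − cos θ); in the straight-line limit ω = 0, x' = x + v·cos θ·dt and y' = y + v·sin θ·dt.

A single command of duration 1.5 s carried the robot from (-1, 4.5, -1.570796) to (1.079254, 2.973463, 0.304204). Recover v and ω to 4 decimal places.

v = 2.0000, ω = 1.2500

Δθ = 0.304204 − -1.570796 = 1.875000
ω = Δθ/dt = 1.875000/1.5 = 1.2500
R = Δx/(sin θ' − sin θ) = 1.6000
v = R·ω = 1.6000·1.2500 = 2.0000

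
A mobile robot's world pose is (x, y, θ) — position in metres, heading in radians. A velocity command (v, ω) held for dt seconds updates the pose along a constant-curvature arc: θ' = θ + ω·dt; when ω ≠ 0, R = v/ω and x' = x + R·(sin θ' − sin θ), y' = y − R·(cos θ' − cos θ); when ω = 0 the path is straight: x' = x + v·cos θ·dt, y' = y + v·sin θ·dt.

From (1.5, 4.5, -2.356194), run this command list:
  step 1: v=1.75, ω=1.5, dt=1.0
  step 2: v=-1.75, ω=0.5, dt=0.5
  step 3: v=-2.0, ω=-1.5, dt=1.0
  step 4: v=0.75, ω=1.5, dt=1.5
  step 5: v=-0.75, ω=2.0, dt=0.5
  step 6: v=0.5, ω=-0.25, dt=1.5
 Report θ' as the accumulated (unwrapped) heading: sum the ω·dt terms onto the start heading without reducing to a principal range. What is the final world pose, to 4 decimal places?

step 1: θ'=-0.8562 (R=1.1667) → pose (1.4437, 2.9105, -0.8562)
step 2: θ'=-0.6062 (R=-3.5000) → pose (0.7941, 3.4933, -0.6062)
step 3: θ'=-2.1062 (R=1.3333) → pose (0.4070, 5.2693, -2.1062)
step 4: θ'=0.1438 (R=0.5000) → pose (0.9087, 4.5194, 0.1438)
step 5: θ'=1.1438 (R=-0.3750) → pose (0.6211, 4.3035, 1.1438)
step 6: θ'=0.7688 (R=-2.0000) → pose (1.0510, 4.9127, 0.7688)

(1.0510, 4.9127, 0.7688)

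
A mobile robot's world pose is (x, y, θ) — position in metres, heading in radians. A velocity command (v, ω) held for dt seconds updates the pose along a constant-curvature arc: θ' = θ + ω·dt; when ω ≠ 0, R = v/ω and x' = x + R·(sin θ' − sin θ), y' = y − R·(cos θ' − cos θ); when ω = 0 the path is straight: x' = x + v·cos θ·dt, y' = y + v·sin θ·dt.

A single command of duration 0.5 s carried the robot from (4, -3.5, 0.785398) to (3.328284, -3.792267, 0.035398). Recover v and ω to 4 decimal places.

Δθ = 0.035398 − 0.785398 = -0.750000
ω = Δθ/dt = -0.750000/0.5 = -1.5000
R = Δx/(sin θ' − sin θ) = 1.0000
v = R·ω = 1.0000·-1.5000 = -1.5000

v = -1.5000, ω = -1.5000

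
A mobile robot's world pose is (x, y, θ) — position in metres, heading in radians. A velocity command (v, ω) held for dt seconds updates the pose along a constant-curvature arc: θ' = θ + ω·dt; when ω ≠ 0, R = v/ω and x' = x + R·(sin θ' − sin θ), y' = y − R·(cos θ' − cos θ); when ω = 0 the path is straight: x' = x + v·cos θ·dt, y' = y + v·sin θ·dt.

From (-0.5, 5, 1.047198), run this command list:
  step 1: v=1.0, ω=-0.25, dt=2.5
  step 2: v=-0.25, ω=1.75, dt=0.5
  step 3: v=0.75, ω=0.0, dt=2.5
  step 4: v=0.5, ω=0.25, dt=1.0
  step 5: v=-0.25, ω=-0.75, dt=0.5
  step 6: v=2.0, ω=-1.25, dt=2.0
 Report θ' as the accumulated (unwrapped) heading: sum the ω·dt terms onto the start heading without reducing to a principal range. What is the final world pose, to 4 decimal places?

(4.8280, 8.4980, -1.3278)

step 1: θ'=0.4222 (R=-4.0000) → pose (1.3250, 6.6488, 0.4222)
step 2: θ'=1.2972 (R=-0.1429) → pose (1.2460, 6.5571, 1.2972)
step 3: θ'=1.2972 (straight) → pose (1.7527, 8.3623, 1.2972)
step 4: θ'=1.5472 (R=2.0000) → pose (1.8265, 8.8555, 1.5472)
step 5: θ'=1.1722 (R=0.3333) → pose (1.8004, 8.7340, 1.1722)
step 6: θ'=-1.3278 (R=-1.6000) → pose (4.8280, 8.4980, -1.3278)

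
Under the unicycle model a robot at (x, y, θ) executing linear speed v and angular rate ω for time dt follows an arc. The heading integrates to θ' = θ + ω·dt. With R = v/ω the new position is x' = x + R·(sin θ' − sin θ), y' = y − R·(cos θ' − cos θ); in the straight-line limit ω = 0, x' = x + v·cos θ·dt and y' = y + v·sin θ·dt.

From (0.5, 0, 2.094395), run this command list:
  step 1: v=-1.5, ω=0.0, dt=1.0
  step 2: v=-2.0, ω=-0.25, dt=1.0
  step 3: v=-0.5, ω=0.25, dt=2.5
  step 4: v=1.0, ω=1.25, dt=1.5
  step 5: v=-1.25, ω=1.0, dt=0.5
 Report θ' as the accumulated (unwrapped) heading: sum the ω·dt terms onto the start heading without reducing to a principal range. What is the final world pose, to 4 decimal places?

step 1: θ'=2.0944 (straight) → pose (1.2500, -1.2990, 2.0944)
step 2: θ'=1.8444 (R=8.0000) → pose (2.0242, -3.1375, 1.8444)
step 3: θ'=2.4694 (R=-2.0000) → pose (2.7044, -4.1620, 2.4694)
step 4: θ'=4.3444 (R=0.8000) → pose (1.4598, -4.5001, 4.3444)
step 5: θ'=4.8444 (R=-1.2500) → pose (1.5326, -3.8859, 4.8444)

(1.5326, -3.8859, 4.8444)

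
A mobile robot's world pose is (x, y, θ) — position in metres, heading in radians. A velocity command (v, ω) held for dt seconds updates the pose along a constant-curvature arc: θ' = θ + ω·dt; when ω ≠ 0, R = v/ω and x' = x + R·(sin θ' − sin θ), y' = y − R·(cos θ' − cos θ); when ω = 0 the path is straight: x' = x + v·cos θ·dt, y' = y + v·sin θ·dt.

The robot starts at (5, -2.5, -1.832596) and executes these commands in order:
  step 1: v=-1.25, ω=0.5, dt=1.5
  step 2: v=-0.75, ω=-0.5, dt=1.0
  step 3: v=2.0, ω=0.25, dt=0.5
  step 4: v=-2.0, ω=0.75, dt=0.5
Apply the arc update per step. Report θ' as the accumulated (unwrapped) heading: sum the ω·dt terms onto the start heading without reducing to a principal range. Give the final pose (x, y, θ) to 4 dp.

(4.3742, -0.0076, -1.0826)

step 1: θ'=-1.0826 (R=-2.5000) → pose (4.7931, -0.6804, -1.0826)
step 2: θ'=-1.5826 (R=1.5000) → pose (4.6180, 0.0409, -1.5826)
step 3: θ'=-1.4576 (R=8.0000) → pose (4.6686, -0.9572, -1.4576)
step 4: θ'=-1.0826 (R=-2.6667) → pose (4.3742, -0.0076, -1.0826)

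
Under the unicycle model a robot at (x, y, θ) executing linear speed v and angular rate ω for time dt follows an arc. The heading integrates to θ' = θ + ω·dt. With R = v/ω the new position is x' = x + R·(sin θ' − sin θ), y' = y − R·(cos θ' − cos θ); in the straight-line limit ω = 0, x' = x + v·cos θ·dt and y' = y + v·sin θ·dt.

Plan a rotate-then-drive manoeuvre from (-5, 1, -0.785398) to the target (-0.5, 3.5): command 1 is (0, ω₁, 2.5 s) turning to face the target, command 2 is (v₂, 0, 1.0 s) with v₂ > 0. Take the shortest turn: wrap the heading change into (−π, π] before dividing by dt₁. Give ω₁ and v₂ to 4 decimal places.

heading to target = atan2(3.5−1, -0.5−-5) = 0.5071
Δθ = wrap(0.5071 − -0.7854) = 1.2925; ω₁ = Δθ/dt₁ = 0.5170
distance = √((-0.5−-5)² + (3.5−1)²) = 5.1478; v₂ = distance/dt₂ = 5.1478

ω₁ = 0.5170, v₂ = 5.1478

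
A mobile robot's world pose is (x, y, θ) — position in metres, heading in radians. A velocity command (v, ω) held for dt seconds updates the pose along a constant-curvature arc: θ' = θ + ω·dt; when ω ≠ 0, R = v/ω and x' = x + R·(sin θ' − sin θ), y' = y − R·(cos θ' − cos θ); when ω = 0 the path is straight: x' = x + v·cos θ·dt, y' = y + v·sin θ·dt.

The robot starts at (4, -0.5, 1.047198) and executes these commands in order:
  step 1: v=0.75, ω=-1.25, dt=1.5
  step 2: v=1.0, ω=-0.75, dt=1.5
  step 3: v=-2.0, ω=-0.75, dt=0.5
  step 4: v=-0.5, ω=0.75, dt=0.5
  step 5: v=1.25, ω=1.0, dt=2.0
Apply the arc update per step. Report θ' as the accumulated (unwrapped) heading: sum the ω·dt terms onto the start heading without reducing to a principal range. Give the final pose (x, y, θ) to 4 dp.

step 1: θ'=-0.8278 (R=-0.6000) → pose (4.9615, -0.3941, -0.8278)
step 2: θ'=-1.9528 (R=-1.3333) → pose (5.2168, -1.7931, -1.9528)
step 3: θ'=-2.3278 (R=2.6667) → pose (5.7528, -0.9559, -2.3278)
step 4: θ'=-1.9528 (R=-0.6667) → pose (5.8869, -0.7466, -1.9528)
step 5: θ'=0.0472 (R=1.2500) → pose (7.1057, -2.4612, 0.0472)

(7.1057, -2.4612, 0.0472)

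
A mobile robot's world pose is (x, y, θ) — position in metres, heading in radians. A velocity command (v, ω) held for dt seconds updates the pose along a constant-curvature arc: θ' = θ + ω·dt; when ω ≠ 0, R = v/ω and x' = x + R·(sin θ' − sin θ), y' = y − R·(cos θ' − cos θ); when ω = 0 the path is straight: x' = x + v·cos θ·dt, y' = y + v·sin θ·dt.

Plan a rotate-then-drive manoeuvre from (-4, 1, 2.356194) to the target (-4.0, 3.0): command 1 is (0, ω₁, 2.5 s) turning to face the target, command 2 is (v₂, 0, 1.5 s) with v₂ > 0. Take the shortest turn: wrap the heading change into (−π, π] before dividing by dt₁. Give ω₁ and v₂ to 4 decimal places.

ω₁ = -0.3142, v₂ = 1.3333

heading to target = atan2(3−1, -4−-4) = 1.5708
Δθ = wrap(1.5708 − 2.3562) = -0.7854; ω₁ = Δθ/dt₁ = -0.3142
distance = √((-4−-4)² + (3−1)²) = 2.0000; v₂ = distance/dt₂ = 1.3333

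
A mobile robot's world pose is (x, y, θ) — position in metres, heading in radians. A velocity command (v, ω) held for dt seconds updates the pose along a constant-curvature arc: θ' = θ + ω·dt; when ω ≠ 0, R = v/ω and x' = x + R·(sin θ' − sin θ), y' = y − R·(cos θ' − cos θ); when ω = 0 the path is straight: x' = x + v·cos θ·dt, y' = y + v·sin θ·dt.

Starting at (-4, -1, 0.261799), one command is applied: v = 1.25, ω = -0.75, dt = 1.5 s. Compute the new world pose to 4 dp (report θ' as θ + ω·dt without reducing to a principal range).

(-2.3021, -1.5265, -0.8632)

θ' = 0.2618 + -0.75·1.5 = -0.8632
R = v/ω = 1.25/-0.75 = -1.6667
x' = -4 + -1.6667·(sin -0.8632 − sin 0.2618) = -2.3021
y' = -1 − -1.6667·(cos -0.8632 − cos 0.2618) = -1.5265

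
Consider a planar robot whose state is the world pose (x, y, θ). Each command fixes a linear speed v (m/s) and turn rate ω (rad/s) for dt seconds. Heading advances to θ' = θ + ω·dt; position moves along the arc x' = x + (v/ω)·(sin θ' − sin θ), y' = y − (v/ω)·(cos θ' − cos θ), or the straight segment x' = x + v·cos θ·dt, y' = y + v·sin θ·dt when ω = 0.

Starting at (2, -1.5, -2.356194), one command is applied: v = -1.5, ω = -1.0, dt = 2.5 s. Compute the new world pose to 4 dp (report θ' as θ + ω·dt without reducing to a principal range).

θ' = -2.3562 + -1.0·2.5 = -4.8562
R = v/ω = -1.5/-1.0 = 1.5000
x' = 2 + 1.5000·(sin -4.8562 − sin -2.3562) = 4.5452
y' = -1.5 − 1.5000·(cos -4.8562 − cos -2.3562) = -2.7756

(4.5452, -2.7756, -4.8562)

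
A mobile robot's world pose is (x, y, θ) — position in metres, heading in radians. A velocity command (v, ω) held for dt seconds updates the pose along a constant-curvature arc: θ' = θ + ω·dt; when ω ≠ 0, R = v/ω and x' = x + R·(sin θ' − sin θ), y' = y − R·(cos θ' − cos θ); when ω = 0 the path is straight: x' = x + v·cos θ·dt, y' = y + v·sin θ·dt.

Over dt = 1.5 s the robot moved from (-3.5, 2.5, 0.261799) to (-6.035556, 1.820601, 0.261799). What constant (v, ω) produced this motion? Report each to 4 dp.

Δθ = 0.261799 − 0.261799 = 0.000000
ω = Δθ/dt = 0.000000/1.5 = 0.0000
ω = 0 → v = (Δx·cos θ + Δy·sin θ)/dt = -1.7500

v = -1.7500, ω = 0.0000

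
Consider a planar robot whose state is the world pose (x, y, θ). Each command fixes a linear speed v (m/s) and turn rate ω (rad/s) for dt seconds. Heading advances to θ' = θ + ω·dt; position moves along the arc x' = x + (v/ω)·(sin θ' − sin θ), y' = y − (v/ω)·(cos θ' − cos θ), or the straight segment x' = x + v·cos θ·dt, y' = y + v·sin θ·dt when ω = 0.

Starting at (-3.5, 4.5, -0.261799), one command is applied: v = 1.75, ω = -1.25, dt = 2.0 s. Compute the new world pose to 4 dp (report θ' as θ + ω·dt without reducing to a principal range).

θ' = -0.2618 + -1.25·2.0 = -2.7618
R = v/ω = 1.75/-1.25 = -1.4000
x' = -3.5 + -1.4000·(sin -2.7618 − sin -0.2618) = -3.3433
y' = 4.5 − -1.4000·(cos -2.7618 − cos -0.2618) = 1.8475

(-3.3433, 1.8475, -2.7618)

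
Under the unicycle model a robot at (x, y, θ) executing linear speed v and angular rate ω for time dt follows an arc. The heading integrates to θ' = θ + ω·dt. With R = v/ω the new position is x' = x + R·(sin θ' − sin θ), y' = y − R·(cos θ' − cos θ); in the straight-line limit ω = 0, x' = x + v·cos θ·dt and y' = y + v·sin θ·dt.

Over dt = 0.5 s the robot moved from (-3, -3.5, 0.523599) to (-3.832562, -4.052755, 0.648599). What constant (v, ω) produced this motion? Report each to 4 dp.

v = -2.0000, ω = 0.2500

Δθ = 0.648599 − 0.523599 = 0.125000
ω = Δθ/dt = 0.125000/0.5 = 0.2500
R = Δx/(sin θ' − sin θ) = -8.0000
v = R·ω = -8.0000·0.2500 = -2.0000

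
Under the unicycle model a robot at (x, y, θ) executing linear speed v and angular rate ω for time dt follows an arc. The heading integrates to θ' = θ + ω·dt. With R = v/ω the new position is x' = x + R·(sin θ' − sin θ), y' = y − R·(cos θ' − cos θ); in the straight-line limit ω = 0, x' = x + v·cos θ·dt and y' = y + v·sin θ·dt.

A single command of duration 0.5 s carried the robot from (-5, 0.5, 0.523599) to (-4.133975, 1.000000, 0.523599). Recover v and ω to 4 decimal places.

v = 2.0000, ω = 0.0000

Δθ = 0.523599 − 0.523599 = 0.000000
ω = Δθ/dt = 0.000000/0.5 = 0.0000
ω = 0 → v = (Δx·cos θ + Δy·sin θ)/dt = 2.0000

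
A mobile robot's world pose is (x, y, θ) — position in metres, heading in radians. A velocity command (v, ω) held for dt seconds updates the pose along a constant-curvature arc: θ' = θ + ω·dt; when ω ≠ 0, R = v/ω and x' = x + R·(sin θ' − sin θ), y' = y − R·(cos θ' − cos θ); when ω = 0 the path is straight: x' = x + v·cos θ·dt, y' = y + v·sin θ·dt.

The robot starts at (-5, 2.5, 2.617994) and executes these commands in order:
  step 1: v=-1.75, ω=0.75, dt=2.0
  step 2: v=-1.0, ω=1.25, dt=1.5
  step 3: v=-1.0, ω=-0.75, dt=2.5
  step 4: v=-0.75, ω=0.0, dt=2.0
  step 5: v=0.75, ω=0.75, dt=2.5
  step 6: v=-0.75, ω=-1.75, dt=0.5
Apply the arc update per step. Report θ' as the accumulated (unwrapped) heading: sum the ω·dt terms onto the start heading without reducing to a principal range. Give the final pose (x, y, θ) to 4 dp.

(-1.9460, 6.4189, 5.1180)

step 1: θ'=4.1180 (R=-2.3333) → pose (-1.9002, 3.2140, 4.1180)
step 2: θ'=5.9930 (R=-0.8000) → pose (-2.3341, 4.4286, 5.9930)
step 3: θ'=4.1180 (R=1.3333) → pose (-3.0572, 6.4529, 4.1180)
step 4: θ'=4.1180 (straight) → pose (-2.2172, 7.6956, 4.1180)
step 5: θ'=5.9930 (R=1.0000) → pose (-1.6749, 6.1774, 5.9930)
step 6: θ'=5.1180 (R=0.4286) → pose (-1.9460, 6.4189, 5.1180)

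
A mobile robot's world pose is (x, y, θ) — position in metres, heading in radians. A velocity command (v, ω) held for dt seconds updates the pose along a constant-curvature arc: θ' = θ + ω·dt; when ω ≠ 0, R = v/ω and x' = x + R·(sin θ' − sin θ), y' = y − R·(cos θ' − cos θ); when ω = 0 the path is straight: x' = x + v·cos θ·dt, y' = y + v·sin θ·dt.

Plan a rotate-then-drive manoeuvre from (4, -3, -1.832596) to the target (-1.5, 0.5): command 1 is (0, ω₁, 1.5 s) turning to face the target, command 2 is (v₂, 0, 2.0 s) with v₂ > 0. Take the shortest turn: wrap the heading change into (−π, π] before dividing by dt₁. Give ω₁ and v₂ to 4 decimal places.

heading to target = atan2(0.5−-3, -1.5−4) = 2.5749
Δθ = wrap(2.5749 − -1.8326) = -1.8757; ω₁ = Δθ/dt₁ = -1.2505
distance = √((-1.5−4)² + (0.5−-3)²) = 6.5192; v₂ = distance/dt₂ = 3.2596

ω₁ = -1.2505, v₂ = 3.2596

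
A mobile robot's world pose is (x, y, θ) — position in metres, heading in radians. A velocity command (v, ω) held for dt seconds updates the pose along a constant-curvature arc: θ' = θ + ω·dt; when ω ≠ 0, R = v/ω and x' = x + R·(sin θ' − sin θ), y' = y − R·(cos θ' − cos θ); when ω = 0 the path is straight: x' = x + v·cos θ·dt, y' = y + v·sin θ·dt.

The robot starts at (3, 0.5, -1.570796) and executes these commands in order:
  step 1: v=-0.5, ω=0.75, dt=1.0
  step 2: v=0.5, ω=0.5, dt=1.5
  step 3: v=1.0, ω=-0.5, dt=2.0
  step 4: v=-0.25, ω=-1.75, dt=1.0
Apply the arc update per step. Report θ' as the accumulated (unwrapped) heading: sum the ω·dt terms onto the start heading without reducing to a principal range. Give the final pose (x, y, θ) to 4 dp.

(5.1761, -0.1935, -2.8208)

step 1: θ'=-0.8208 (R=-0.6667) → pose (2.8211, 0.9544, -0.8208)
step 2: θ'=-0.0708 (R=1.0000) → pose (3.4821, 0.6386, -0.0708)
step 3: θ'=-1.0708 (R=-2.0000) → pose (5.0958, -0.3976, -1.0708)
step 4: θ'=-2.8208 (R=0.1429) → pose (5.1761, -0.1935, -2.8208)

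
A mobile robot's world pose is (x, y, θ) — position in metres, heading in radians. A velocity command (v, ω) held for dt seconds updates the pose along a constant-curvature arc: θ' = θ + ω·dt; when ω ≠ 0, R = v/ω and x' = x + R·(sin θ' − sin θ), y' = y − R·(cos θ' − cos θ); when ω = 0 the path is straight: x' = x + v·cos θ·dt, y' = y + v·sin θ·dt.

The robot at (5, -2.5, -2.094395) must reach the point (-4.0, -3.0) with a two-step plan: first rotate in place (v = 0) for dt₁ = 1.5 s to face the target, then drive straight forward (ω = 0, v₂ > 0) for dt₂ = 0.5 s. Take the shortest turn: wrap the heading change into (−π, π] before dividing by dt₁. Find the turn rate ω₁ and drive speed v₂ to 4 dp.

ω₁ = -0.6611, v₂ = 18.0278

heading to target = atan2(-3−-2.5, -4−5) = -3.0861
Δθ = wrap(-3.0861 − -2.0944) = -0.9917; ω₁ = Δθ/dt₁ = -0.6611
distance = √((-4−5)² + (-3−-2.5)²) = 9.0139; v₂ = distance/dt₂ = 18.0278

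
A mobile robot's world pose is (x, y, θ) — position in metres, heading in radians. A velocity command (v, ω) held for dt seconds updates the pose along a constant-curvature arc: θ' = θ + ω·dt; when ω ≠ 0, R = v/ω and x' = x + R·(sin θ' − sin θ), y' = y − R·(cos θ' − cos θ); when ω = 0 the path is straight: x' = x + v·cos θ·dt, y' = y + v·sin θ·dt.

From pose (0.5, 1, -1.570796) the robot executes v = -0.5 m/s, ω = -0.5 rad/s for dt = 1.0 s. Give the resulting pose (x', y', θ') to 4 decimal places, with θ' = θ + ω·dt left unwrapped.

(0.6224, 1.4794, -2.0708)

θ' = -1.5708 + -0.5·1.0 = -2.0708
R = v/ω = -0.5/-0.5 = 1.0000
x' = 0.5 + 1.0000·(sin -2.0708 − sin -1.5708) = 0.6224
y' = 1 − 1.0000·(cos -2.0708 − cos -1.5708) = 1.4794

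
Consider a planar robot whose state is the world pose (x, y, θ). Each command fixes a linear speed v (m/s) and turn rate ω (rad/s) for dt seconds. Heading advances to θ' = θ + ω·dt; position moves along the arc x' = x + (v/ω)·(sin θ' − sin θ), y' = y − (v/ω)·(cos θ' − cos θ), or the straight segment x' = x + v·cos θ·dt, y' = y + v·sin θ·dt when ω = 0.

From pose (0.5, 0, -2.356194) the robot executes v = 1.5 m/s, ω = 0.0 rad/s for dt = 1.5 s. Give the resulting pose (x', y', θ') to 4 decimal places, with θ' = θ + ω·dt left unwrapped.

(-1.0910, -1.5910, -2.3562)

θ' = -2.3562 + 0.0·1.5 = -2.3562
ω = 0 → straight: x' = 0.5 + 1.5·cos(-2.3562)·1.5 = -1.0910
y' = 0 + 1.5·sin(-2.3562)·1.5 = -1.5910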